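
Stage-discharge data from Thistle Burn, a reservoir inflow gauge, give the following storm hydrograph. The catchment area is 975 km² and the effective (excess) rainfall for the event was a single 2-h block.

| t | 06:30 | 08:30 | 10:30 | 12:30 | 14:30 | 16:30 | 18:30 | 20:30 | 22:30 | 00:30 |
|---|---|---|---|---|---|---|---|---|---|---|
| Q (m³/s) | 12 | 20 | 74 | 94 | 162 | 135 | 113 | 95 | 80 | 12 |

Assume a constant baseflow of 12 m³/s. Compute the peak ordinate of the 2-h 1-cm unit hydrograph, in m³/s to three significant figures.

U_p ≈ 300 m³/s

Direct runoff: 0.0, 8.0, 62.0, 82.0, 150.0, 123.0, 101.0, 83.0, 68.0, 0.0 m³/s; ΣQ_DR = 677.0 m³/s, peak = 150.0 m³/s.
Runoff depth d = ΣQ_DR·Δt / A = 677.0 × 7200 / (975 km²) = 4.999 mm.
The 1-cm UH is the DRH scaled by (10 mm)/d, so U_p = 150.0 × 10/4.999 = 300 m³/s.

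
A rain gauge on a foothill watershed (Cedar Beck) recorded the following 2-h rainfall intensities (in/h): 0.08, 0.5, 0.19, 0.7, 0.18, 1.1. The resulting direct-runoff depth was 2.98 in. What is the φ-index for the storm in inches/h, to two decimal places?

Only the 3 blocks with intensity above φ contribute runoff: 0.5, 0.7, 1.1 in/h.
Σ(I−φ)·Δt = d  ⇒  (0.5+0.7+1.1 − 3φ)·2 = 2.98
φ = (2.300 − 2.98/2) / 3 = 0.27 in/h.

φ ≈ 0.27 in/h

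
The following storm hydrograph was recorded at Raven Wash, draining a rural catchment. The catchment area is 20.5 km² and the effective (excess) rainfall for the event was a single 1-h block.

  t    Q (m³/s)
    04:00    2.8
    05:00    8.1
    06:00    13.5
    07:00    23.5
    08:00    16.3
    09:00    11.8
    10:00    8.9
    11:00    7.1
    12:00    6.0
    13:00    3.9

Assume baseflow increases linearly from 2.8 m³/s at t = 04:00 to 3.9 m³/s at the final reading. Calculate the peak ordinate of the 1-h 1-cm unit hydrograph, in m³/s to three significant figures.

Direct runoff: 0.00, 5.18, 10.46, 20.33, 13.01, 8.39, 5.37, 3.44, 2.22, 0.00 m³/s; ΣQ_DR = 68.40 m³/s, peak = 20.33 m³/s.
Runoff depth d = ΣQ_DR·Δt / A = 68.40 × 3600 / (20.5 km²) = 12.01 mm.
The 1-cm UH is the DRH scaled by (10 mm)/d, so U_p = 20.33 × 10/12.01 = 16.9 m³/s.

U_p ≈ 16.9 m³/s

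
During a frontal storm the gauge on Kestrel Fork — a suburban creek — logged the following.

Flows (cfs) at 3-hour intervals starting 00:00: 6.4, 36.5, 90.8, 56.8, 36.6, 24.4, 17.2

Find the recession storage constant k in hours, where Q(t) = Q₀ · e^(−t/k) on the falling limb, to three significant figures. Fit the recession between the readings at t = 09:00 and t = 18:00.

k ≈ 7.53 h

On the falling limb, Q drops from 56.8 to 17.2 cfs between t = 09:00 and t = 18:00 (Δt = 9 h).
k = −Δt / ln(Q₂/Q₁) = −9 / ln(17.2/56.8) = 7.53 h.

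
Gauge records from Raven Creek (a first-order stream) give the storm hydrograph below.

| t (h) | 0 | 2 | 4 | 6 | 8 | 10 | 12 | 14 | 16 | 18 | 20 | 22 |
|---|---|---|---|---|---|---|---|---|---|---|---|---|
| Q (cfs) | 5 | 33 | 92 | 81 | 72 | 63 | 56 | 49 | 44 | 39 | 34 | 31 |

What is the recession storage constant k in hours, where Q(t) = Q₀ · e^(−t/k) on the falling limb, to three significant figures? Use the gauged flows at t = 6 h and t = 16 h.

k ≈ 16.4 h

On the falling limb, Q drops from 81 to 44 cfs between t = 6 h and t = 16 h (Δt = 10 h).
k = −Δt / ln(Q₂/Q₁) = −10 / ln(44/81) = 16.4 h.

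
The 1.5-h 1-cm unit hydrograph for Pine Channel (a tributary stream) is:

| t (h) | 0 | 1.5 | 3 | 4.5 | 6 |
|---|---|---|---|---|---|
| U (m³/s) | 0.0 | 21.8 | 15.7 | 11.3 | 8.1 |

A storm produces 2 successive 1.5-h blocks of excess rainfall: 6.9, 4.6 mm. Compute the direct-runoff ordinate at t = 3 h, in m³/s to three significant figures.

By discrete convolution, Q_j = Σ (P_i / 10 mm) · U_{j−i}.
At t = 3 h (j=2): Q = (6.9/10)·15.7 + (4.6/10)·21.8 = 20.9 m³/s.

Q ≈ 20.9 m³/s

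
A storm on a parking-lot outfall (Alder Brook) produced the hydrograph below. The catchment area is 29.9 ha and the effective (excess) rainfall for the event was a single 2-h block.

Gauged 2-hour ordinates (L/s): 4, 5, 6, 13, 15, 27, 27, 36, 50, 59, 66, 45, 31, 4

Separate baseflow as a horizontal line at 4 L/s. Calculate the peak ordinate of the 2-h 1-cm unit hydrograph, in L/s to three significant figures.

U_p ≈ 77.6 L/s

Direct runoff: 0.0, 1.0, 2.0, 9.0, 11.0, 23.0, 23.0, 32.0, 46.0, 55.0, 62.0, 41.0, 27.0, 0.0 L/s; ΣQ_DR = 332.0 L/s, peak = 62.0 L/s.
Runoff depth d = ΣQ_DR·Δt / A = 332.0 × 7200 / (29.9 ha) = 7.995 mm.
The 1-cm UH is the DRH scaled by (10 mm)/d, so U_p = 62.0 × 10/7.995 = 77.6 L/s.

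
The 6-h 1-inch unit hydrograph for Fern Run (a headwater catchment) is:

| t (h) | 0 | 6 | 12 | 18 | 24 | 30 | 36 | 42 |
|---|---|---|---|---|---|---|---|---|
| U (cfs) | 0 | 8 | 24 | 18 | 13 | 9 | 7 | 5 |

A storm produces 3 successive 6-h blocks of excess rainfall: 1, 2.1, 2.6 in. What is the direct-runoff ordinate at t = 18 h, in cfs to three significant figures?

Q ≈ 89.2 cfs

By discrete convolution, Q_j = Σ (P_i / 1 in) · U_{j−i}.
At t = 18 h (j=3): Q = (1/1)·18 + (2.1/1)·24 + (2.6/1)·8 = 89.2 cfs.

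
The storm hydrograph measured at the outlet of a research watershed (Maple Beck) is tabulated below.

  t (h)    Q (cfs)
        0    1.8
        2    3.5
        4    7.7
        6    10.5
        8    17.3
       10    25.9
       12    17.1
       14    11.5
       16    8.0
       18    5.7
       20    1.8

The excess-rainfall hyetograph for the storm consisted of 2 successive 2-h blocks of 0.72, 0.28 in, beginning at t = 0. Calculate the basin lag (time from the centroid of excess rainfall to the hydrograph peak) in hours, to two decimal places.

Centroid of excess rainfall: t_c = Σ P_i·t̄_i / ΣP_i = 1.5600 h (block centres at 1, 3 h).
Hydrograph peak occurs at t = 10 h, so basin lag t_L = 10 − 1.5600 = 8.44 h.

t_L ≈ 8.44 h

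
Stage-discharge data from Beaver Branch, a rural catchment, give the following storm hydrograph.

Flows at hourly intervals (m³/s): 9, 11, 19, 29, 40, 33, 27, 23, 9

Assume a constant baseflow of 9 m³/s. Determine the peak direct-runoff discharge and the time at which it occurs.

Q_p = 31.0 m³/s at t = 4 h

Subtracting baseflow gives direct-runoff ordinates: 0.0, 2.0, 10.0, 20.0, 31.0, 24.0, 18.0, 14.0, 0.0 m³/s.
The maximum is 31.0 m³/s, occurring at the reading for t = 4 h.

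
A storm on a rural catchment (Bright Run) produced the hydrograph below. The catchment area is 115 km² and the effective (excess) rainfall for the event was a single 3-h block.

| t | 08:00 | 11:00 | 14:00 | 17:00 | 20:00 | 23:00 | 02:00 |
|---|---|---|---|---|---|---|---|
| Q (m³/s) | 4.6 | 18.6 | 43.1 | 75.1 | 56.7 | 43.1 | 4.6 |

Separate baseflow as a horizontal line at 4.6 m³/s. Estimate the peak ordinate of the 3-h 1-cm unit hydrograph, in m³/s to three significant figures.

U_p ≈ 35.1 m³/s

Direct runoff: 0.0, 14.0, 38.5, 70.5, 52.1, 38.5, 0.0 m³/s; ΣQ_DR = 213.6 m³/s, peak = 70.5 m³/s.
Runoff depth d = ΣQ_DR·Δt / A = 213.6 × 10800 / (115 km²) = 20.06 mm.
The 1-cm UH is the DRH scaled by (10 mm)/d, so U_p = 70.5 × 10/20.06 = 35.1 m³/s.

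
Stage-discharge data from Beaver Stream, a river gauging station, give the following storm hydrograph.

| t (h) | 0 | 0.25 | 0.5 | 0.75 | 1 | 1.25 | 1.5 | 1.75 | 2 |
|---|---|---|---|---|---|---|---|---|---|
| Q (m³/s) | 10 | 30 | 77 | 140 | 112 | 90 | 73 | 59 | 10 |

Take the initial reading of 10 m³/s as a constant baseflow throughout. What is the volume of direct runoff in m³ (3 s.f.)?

Direct-runoff ordinates (Q − Q_b): 0.0, 20.0, 67.0, 130.0, 102.0, 80.0, 63.0, 49.0, 0.0 m³/s.
ΣQ_DR = 511.0 m³/s.
With Δt = 0.25 h = 900 s, V = ΣQ_DR · Δt = 511.0 × 900 = 4.60 × 10^5 m³.

V ≈ 4.60 × 10^5 m³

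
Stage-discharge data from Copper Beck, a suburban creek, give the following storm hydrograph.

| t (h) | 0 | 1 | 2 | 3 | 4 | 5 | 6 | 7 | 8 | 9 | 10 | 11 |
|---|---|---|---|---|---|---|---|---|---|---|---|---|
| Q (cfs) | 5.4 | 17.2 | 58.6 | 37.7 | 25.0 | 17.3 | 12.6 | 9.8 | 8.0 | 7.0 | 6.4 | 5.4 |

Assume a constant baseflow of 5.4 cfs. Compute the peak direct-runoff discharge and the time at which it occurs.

Q_p = 53.2 cfs at t = 2 h

Subtracting baseflow gives direct-runoff ordinates: 0.0, 11.8, 53.2, 32.3, 19.6, 11.9, 7.2, 4.4, 2.6, 1.6, 1.0, 0.0 cfs.
The maximum is 53.2 cfs, occurring at the reading for t = 2 h.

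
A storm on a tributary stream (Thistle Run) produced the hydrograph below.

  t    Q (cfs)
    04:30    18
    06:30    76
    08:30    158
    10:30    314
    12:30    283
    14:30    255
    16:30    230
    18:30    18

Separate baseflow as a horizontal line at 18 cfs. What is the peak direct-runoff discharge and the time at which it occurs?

Subtracting baseflow gives direct-runoff ordinates: 0.0, 58.0, 140.0, 296.0, 265.0, 237.0, 212.0, 0.0 cfs.
The maximum is 296.0 cfs, occurring at the reading for t = 10:30.

Q_p = 296.0 cfs at t = 10:30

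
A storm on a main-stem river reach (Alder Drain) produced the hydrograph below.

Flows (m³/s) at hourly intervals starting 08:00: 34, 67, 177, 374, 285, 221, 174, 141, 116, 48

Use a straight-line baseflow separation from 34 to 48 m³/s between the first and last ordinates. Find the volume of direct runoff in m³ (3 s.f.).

V ≈ 4.42 × 10^6 m³

Direct-runoff ordinates (Q − Q_b): 0.00, 31.44, 139.89, 335.33, 244.78, 179.22, 130.67, 96.11, 69.56, 0.00 m³/s.
ΣQ_DR = 1227 m³/s.
With Δt = 1 h = 3600 s, V = ΣQ_DR · Δt = 1227 × 3600 = 4.42 × 10^6 m³.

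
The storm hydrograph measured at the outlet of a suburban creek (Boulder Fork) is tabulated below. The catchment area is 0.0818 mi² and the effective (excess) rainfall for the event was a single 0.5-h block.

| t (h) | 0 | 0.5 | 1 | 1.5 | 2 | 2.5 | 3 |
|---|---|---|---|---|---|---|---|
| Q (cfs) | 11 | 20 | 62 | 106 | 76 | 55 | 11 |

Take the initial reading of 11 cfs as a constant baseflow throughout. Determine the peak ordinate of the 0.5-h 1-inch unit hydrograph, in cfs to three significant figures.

Direct runoff: 0.0, 9.0, 51.0, 95.0, 65.0, 44.0, 0.0 cfs; ΣQ_DR = 264.0 cfs, peak = 95.0 cfs.
Runoff depth d = ΣQ_DR·Δt / A = 264.0 × 1800 / (0.0818 mi²) = 2.501 in.
The 1-inch UH is the DRH scaled by (1 in)/d, so U_p = 95.0 × 1/2.501 = 38.0 cfs.

U_p ≈ 38.0 cfs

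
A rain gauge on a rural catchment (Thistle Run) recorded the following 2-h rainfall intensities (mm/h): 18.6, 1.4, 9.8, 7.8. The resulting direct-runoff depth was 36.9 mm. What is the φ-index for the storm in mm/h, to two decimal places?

Only the 3 blocks with intensity above φ contribute runoff: 18.6, 9.8, 7.8 mm/h.
Σ(I−φ)·Δt = d  ⇒  (18.6+9.8+7.8 − 3φ)·2 = 36.9
φ = (36.20 − 36.9/2) / 3 = 5.92 mm/h.

φ ≈ 5.92 mm/h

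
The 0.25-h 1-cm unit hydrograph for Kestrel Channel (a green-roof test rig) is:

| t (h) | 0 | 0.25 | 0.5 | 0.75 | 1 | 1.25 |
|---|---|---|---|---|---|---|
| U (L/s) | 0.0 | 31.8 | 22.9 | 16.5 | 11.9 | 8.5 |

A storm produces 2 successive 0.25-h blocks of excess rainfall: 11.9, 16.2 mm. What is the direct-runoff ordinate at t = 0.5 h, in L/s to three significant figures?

By discrete convolution, Q_j = Σ (P_i / 10 mm) · U_{j−i}.
At t = 0.5 h (j=2): Q = (11.9/10)·22.9 + (16.2/10)·31.8 = 78.8 L/s.

Q ≈ 78.8 L/s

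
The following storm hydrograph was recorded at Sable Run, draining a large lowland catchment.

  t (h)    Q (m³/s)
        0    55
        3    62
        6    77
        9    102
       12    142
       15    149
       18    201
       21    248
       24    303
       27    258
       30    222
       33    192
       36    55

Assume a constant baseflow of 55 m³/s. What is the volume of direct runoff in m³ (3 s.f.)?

V ≈ 1.46 × 10^7 m³

Direct-runoff ordinates (Q − Q_b): 0.0, 7.0, 22.0, 47.0, 87.0, 94.0, 146.0, 193.0, 248.0, 203.0, 167.0, 137.0, 0.0 m³/s.
ΣQ_DR = 1351 m³/s.
With Δt = 3 h = 10800 s, V = ΣQ_DR · Δt = 1351 × 10800 = 1.46 × 10^7 m³.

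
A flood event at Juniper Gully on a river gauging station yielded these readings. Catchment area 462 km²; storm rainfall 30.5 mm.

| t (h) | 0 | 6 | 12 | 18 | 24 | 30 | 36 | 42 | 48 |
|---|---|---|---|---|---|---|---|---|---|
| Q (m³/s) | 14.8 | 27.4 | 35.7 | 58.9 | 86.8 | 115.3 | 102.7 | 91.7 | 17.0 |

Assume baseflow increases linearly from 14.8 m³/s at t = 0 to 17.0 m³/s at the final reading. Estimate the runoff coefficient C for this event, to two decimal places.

C ≈ 0.62

ΣQ_DR = 407.2 m³/s; V = ΣQ_DR·Δt = 8.796 × 10^6 m³.
Runoff depth d = V / A = 19.04 mm.
C = d / P = 19.04 / 30.5 = 0.62.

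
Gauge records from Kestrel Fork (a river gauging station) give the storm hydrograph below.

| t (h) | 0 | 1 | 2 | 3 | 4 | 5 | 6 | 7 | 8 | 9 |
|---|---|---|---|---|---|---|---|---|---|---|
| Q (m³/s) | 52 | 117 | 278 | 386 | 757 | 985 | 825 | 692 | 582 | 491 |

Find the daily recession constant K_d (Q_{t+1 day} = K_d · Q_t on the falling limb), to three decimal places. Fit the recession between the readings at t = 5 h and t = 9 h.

Between t = 5 h and t = 9 h the flow falls from 985 to 491 m³/s over 4×1 h = 4 h.
Per-interval ratio K = (491/985)^(1/4) = 0.8403; K_d = K^(24/1) = 0.015.

K_d ≈ 0.015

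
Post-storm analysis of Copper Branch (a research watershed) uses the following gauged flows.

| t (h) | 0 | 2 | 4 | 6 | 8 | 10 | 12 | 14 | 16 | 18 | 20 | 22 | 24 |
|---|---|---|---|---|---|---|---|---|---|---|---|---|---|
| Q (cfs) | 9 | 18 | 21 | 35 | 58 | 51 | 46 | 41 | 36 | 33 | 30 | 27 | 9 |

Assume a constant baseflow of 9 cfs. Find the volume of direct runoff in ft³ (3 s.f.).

Direct-runoff ordinates (Q − Q_b): 0.0, 9.0, 12.0, 26.0, 49.0, 42.0, 37.0, 32.0, 27.0, 24.0, 21.0, 18.0, 0.0 cfs.
ΣQ_DR = 297.0 cfs.
With Δt = 2 h = 7200 s, V = ΣQ_DR · Δt = 297.0 × 7200 = 2.14 × 10^6 ft³.

V ≈ 2.14 × 10^6 ft³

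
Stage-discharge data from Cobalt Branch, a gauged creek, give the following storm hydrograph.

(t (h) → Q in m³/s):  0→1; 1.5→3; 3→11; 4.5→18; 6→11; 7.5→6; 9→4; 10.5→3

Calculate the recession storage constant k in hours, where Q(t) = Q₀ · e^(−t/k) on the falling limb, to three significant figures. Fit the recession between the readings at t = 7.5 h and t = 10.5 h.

k ≈ 4.33 h

On the falling limb, Q drops from 6 to 3 m³/s between t = 7.5 h and t = 10.5 h (Δt = 3 h).
k = −Δt / ln(Q₂/Q₁) = −3 / ln(3/6) = 4.33 h.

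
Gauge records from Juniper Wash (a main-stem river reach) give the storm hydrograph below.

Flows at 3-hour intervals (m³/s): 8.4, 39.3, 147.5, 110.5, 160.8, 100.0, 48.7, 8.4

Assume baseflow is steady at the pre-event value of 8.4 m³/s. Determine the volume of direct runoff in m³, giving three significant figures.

Direct-runoff ordinates (Q − Q_b): 0.0, 30.9, 139.1, 102.1, 152.4, 91.6, 40.3, 0.0 m³/s.
ΣQ_DR = 556.4 m³/s.
With Δt = 3 h = 10800 s, V = ΣQ_DR · Δt = 556.4 × 10800 = 6.01 × 10^6 m³.

V ≈ 6.01 × 10^6 m³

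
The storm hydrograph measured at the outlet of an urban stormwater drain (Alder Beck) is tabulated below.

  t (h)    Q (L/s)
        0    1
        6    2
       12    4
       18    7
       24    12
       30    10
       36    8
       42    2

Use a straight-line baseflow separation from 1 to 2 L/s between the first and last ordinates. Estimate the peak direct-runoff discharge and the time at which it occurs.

Subtracting baseflow gives direct-runoff ordinates: 0.00, 0.86, 2.71, 5.57, 10.43, 8.29, 6.14, 0.00 L/s.
The maximum is 10.43 L/s, occurring at the reading for t = 24 h.

Q_p = 10.43 L/s at t = 24 h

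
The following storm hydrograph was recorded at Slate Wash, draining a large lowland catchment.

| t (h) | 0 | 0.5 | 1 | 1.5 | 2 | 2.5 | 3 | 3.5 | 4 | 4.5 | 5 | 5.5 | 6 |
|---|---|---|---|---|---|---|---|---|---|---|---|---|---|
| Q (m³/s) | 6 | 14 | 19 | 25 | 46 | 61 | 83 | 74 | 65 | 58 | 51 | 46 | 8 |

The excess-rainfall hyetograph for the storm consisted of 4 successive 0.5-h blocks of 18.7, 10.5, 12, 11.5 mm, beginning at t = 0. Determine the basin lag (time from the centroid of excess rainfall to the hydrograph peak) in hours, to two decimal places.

Centroid of excess rainfall: t_c = Σ P_i·t̄_i / ΣP_i = 0.9046 h (block centres at 0.25, 0.75, 1.25, 1.75 h).
Hydrograph peak occurs at t = 3 h, so basin lag t_L = 3 − 0.9046 = 2.10 h.

t_L ≈ 2.10 h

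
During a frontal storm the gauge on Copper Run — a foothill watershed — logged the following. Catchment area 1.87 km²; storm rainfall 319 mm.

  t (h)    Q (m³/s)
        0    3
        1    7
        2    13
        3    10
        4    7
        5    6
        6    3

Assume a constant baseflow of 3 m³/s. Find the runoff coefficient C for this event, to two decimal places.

C ≈ 0.17

ΣQ_DR = 28.00 m³/s; V = ΣQ_DR·Δt = 1.008 × 10^5 m³.
Runoff depth d = V / A = 53.90 mm.
C = d / P = 53.90 / 319 = 0.17.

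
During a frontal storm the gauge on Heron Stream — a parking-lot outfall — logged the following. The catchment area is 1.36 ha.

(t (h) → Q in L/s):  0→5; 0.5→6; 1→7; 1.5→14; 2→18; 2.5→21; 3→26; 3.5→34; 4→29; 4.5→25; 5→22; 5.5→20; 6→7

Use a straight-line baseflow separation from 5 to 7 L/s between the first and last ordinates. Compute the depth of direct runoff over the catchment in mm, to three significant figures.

Direct runoff: 0.00, 0.83, 1.67, 8.50, 12.33, 15.17, 20.00, 27.83, 22.67, 18.50, 15.33, 13.17, 0.00 L/s; ΣQ_DR = 156.0 L/s.
V = ΣQ_DR · Δt = 156.0 × 1800 s = 2.808 × 10^5 L.
Over A = 1.36 ha, depth = V / A = 20.6 mm.

d ≈ 20.6 mm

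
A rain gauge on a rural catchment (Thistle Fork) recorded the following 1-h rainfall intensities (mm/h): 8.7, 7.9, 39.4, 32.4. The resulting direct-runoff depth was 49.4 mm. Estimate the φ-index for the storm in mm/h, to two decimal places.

Only the 2 blocks with intensity above φ contribute runoff: 39.4, 32.4 mm/h.
Σ(I−φ)·Δt = d  ⇒  (39.4+32.4 − 2φ)·1 = 49.4
φ = (71.80 − 49.4/1) / 2 = 11.20 mm/h.

φ ≈ 11.20 mm/h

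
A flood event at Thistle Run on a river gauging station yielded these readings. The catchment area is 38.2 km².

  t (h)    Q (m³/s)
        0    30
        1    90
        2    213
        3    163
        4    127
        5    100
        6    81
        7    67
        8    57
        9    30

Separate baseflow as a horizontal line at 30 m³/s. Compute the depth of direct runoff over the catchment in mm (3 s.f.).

d ≈ 62.0 mm

Direct runoff: 0.0, 60.0, 183.0, 133.0, 97.0, 70.0, 51.0, 37.0, 27.0, 0.0 m³/s; ΣQ_DR = 658.0 m³/s.
V = ΣQ_DR · Δt = 658.0 × 3600 s = 2.369 × 10^6 m³.
Over A = 38.2 km², depth = V / A = 62.0 mm.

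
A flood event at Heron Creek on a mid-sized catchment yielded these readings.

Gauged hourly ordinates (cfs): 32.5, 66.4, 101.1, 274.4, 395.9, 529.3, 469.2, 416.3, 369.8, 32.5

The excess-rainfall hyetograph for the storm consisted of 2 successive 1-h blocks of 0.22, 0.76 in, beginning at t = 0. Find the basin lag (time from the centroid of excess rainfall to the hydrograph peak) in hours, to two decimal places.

t_L ≈ 3.72 h

Centroid of excess rainfall: t_c = Σ P_i·t̄_i / ΣP_i = 1.2755 h (block centres at 0.5, 1.5 h).
Hydrograph peak occurs at t = 5 h, so basin lag t_L = 5 − 1.2755 = 3.72 h.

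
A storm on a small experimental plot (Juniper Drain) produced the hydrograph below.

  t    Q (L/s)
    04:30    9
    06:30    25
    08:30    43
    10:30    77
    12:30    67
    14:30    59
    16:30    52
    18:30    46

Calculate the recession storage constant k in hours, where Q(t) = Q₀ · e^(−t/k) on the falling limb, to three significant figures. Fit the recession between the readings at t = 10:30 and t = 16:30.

On the falling limb, Q drops from 77 to 52 L/s between t = 10:30 and t = 16:30 (Δt = 6 h).
k = −Δt / ln(Q₂/Q₁) = −6 / ln(52/77) = 15.3 h.

k ≈ 15.3 h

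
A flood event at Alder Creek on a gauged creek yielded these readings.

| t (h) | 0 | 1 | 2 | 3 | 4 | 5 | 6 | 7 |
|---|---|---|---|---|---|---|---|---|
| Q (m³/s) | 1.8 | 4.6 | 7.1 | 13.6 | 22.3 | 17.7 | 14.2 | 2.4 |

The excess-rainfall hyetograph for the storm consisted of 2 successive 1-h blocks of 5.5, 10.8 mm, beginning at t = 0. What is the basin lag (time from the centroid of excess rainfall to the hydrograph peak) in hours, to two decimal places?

t_L ≈ 2.84 h

Centroid of excess rainfall: t_c = Σ P_i·t̄_i / ΣP_i = 1.1626 h (block centres at 0.5, 1.5 h).
Hydrograph peak occurs at t = 4 h, so basin lag t_L = 4 − 1.1626 = 2.84 h.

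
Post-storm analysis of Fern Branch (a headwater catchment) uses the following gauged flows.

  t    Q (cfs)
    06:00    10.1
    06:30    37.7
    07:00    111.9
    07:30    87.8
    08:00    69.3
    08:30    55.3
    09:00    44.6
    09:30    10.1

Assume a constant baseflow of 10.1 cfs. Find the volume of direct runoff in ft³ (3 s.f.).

V ≈ 6.23 × 10^5 ft³

Direct-runoff ordinates (Q − Q_b): 0.0, 27.6, 101.8, 77.7, 59.2, 45.2, 34.5, 0.0 cfs.
ΣQ_DR = 346.0 cfs.
With Δt = 0.5 h = 1800 s, V = ΣQ_DR · Δt = 346.0 × 1800 = 6.23 × 10^5 ft³.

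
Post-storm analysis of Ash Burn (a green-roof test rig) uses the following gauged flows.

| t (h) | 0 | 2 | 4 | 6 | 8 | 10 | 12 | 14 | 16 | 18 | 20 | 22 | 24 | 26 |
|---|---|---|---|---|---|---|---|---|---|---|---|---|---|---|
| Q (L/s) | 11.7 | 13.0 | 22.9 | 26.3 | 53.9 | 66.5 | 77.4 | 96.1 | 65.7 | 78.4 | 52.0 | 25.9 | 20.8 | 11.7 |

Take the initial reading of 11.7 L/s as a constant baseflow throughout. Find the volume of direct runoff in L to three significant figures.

V ≈ 3.30 × 10^6 L

Direct-runoff ordinates (Q − Q_b): 0.0, 1.3, 11.2, 14.6, 42.2, 54.8, 65.7, 84.4, 54.0, 66.7, 40.3, 14.2, 9.1, 0.0 L/s.
ΣQ_DR = 458.5 L/s.
With Δt = 2 h = 7200 s, V = ΣQ_DR · Δt = 458.5 × 7200 = 3.30 × 10^6 L.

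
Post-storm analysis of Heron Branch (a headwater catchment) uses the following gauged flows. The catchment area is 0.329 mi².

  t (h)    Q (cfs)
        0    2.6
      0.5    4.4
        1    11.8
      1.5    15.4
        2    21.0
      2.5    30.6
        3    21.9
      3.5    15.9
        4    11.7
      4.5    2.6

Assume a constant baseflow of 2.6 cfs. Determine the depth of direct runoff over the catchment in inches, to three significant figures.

Direct runoff: 0.0, 1.8, 9.2, 12.8, 18.4, 28.0, 19.3, 13.3, 9.1, 0.0 cfs; ΣQ_DR = 111.9 cfs.
V = ΣQ_DR · Δt = 111.9 × 1800 s = 2.014 × 10^5 ft³.
Over A = 0.329 mi², depth = V / A = 0.264 in.

d ≈ 0.264 in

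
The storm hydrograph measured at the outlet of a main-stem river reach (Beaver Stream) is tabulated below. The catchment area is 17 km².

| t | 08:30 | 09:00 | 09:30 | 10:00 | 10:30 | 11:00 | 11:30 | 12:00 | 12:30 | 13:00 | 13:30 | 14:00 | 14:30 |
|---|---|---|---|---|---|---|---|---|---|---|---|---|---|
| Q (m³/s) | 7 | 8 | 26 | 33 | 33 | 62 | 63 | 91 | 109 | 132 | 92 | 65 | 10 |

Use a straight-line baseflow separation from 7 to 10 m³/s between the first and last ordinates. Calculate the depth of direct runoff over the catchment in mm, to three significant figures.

Direct runoff: 0.00, 0.75, 18.50, 25.25, 25.00, 53.75, 54.50, 82.25, 100.00, 122.75, 82.50, 55.25, 0.00 m³/s; ΣQ_DR = 620.5 m³/s.
V = ΣQ_DR · Δt = 620.5 × 1800 s = 1.117 × 10^6 m³.
Over A = 17 km², depth = V / A = 65.7 mm.

d ≈ 65.7 mm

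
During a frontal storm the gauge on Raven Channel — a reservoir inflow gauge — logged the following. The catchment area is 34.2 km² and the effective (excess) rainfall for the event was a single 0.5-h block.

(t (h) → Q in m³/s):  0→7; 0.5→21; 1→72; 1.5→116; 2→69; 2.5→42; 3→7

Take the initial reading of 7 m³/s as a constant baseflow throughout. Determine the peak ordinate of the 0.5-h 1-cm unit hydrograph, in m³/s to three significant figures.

U_p ≈ 72.7 m³/s

Direct runoff: 0.0, 14.0, 65.0, 109.0, 62.0, 35.0, 0.0 m³/s; ΣQ_DR = 285.0 m³/s, peak = 109.0 m³/s.
Runoff depth d = ΣQ_DR·Δt / A = 285.0 × 1800 / (34.2 km²) = 15.00 mm.
The 1-cm UH is the DRH scaled by (10 mm)/d, so U_p = 109.0 × 10/15.00 = 72.7 m³/s.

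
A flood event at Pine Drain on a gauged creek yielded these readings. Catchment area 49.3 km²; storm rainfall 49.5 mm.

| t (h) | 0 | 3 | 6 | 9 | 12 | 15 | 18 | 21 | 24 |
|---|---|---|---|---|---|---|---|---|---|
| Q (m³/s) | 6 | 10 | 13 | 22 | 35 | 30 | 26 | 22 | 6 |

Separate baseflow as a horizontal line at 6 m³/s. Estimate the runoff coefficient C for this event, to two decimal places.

C ≈ 0.51

ΣQ_DR = 116.0 m³/s; V = ΣQ_DR·Δt = 1.253 × 10^6 m³.
Runoff depth d = V / A = 25.41 mm.
C = d / P = 25.41 / 49.5 = 0.51.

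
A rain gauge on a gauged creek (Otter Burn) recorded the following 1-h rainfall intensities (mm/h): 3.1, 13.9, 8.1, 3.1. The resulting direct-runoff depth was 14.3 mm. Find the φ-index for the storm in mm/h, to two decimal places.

Only the 2 blocks with intensity above φ contribute runoff: 13.9, 8.1 mm/h.
Σ(I−φ)·Δt = d  ⇒  (13.9+8.1 − 2φ)·1 = 14.3
φ = (22.00 − 14.3/1) / 2 = 3.85 mm/h.

φ ≈ 3.85 mm/h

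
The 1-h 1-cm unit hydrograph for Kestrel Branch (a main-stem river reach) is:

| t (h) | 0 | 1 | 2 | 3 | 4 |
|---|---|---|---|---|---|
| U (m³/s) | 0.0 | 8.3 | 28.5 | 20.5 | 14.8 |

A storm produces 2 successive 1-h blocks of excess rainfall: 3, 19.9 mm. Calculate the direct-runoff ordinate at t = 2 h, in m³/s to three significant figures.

By discrete convolution, Q_j = Σ (P_i / 10 mm) · U_{j−i}.
At t = 2 h (j=2): Q = (3/10)·28.5 + (19.9/10)·8.3 = 25.1 m³/s.

Q ≈ 25.1 m³/s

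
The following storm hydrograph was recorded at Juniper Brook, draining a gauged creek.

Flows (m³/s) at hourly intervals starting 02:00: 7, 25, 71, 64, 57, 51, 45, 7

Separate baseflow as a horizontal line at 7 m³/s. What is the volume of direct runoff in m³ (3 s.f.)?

Direct-runoff ordinates (Q − Q_b): 0.0, 18.0, 64.0, 57.0, 50.0, 44.0, 38.0, 0.0 m³/s.
ΣQ_DR = 271.0 m³/s.
With Δt = 1 h = 3600 s, V = ΣQ_DR · Δt = 271.0 × 3600 = 9.76 × 10^5 m³.

V ≈ 9.76 × 10^5 m³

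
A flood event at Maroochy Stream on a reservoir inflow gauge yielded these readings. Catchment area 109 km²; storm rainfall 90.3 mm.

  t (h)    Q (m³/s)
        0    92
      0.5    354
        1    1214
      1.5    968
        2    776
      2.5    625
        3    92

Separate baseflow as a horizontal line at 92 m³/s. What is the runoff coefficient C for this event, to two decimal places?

C ≈ 0.64

ΣQ_DR = 3477 m³/s; V = ΣQ_DR·Δt = 6.259 × 10^6 m³.
Runoff depth d = V / A = 57.42 mm.
C = d / P = 57.42 / 90.3 = 0.64.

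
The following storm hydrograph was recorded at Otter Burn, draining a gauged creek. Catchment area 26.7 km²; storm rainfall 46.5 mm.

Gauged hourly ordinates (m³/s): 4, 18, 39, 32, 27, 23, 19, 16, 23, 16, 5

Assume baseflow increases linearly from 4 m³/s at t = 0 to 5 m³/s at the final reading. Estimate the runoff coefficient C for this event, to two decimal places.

ΣQ_DR = 172.5 m³/s; V = ΣQ_DR·Δt = 6.210 × 10^5 m³.
Runoff depth d = V / A = 23.26 mm.
C = d / P = 23.26 / 46.5 = 0.50.

C ≈ 0.50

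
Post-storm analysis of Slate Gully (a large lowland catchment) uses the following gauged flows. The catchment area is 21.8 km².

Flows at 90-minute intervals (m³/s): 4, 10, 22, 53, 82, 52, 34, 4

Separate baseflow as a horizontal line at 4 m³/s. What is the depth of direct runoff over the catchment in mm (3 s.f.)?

d ≈ 56.7 mm

Direct runoff: 0.0, 6.0, 18.0, 49.0, 78.0, 48.0, 30.0, 0.0 m³/s; ΣQ_DR = 229.0 m³/s.
V = ΣQ_DR · Δt = 229.0 × 5400 s = 1.237 × 10^6 m³.
Over A = 21.8 km², depth = V / A = 56.7 mm.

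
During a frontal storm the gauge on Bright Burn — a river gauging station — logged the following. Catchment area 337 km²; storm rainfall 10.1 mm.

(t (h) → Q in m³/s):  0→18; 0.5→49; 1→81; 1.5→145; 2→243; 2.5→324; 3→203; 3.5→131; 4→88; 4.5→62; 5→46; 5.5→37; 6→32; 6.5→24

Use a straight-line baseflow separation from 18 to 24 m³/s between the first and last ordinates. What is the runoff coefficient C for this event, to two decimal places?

C ≈ 0.63

ΣQ_DR = 1189 m³/s; V = ΣQ_DR·Δt = 2.140 × 10^6 m³.
Runoff depth d = V / A = 6.351 mm.
C = d / P = 6.351 / 10.1 = 0.63.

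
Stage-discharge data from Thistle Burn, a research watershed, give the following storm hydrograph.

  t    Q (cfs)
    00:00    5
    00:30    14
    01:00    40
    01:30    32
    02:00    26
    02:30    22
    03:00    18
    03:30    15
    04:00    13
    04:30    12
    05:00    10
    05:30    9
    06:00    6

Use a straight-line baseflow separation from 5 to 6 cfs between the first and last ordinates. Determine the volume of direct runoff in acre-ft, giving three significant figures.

V ≈ 6.22 acre-ft

Direct-runoff ordinates (Q − Q_b): 0.00, 8.92, 34.83, 26.75, 20.67, 16.58, 12.50, 9.42, 7.33, 6.25, 4.17, 3.08, 0.00 cfs.
ΣQ_DR = 150.5 cfs.
With Δt = 0.5 h = 1800 s, V = ΣQ_DR · Δt = 150.5 × 1800 = 2.71 × 10^5 ft³ = 6.22 acre-ft.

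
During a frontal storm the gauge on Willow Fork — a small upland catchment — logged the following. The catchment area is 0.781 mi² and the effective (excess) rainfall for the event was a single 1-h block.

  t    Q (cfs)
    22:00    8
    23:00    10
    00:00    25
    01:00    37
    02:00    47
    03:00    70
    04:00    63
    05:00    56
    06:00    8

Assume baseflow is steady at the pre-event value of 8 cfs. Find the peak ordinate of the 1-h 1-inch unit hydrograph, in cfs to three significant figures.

Direct runoff: 0.0, 2.0, 17.0, 29.0, 39.0, 62.0, 55.0, 48.0, 0.0 cfs; ΣQ_DR = 252.0 cfs, peak = 62.0 cfs.
Runoff depth d = ΣQ_DR·Δt / A = 252.0 × 3600 / (0.781 mi²) = 0.5000 in.
The 1-inch UH is the DRH scaled by (1 in)/d, so U_p = 62.0 × 1/0.5000 = 124 cfs.

U_p ≈ 124 cfs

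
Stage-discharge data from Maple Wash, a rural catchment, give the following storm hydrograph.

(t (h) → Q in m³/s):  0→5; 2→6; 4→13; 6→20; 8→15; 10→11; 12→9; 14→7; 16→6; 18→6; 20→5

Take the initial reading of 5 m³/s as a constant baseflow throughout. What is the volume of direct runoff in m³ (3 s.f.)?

V ≈ 3.46 × 10^5 m³

Direct-runoff ordinates (Q − Q_b): 0.0, 1.0, 8.0, 15.0, 10.0, 6.0, 4.0, 2.0, 1.0, 1.0, 0.0 m³/s.
ΣQ_DR = 48.00 m³/s.
With Δt = 2 h = 7200 s, V = ΣQ_DR · Δt = 48.00 × 7200 = 3.46 × 10^5 m³.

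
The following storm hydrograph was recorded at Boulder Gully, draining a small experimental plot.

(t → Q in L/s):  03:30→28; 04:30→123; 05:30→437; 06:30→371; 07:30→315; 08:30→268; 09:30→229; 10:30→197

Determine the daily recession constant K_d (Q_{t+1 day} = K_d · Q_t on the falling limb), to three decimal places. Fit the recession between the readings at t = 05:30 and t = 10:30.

K_d ≈ 0.022

Between t = 05:30 and t = 10:30 the flow falls from 437 to 197 L/s over 5×1 h = 5 h.
Per-interval ratio K = (197/437)^(1/5) = 0.8527; K_d = K^(24/1) = 0.022.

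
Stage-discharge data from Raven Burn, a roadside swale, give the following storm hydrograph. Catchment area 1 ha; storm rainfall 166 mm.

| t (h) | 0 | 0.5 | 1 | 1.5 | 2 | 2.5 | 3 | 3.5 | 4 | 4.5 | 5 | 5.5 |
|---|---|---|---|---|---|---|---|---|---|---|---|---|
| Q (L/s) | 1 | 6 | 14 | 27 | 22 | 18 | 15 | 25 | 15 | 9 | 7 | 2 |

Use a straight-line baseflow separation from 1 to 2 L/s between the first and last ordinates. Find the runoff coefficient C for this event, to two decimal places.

C ≈ 0.16

ΣQ_DR = 143.0 L/s; V = ΣQ_DR·Δt = 2.574 × 10^5 L.
Runoff depth d = V / A = 25.74 mm.
C = d / P = 25.74 / 166 = 0.16.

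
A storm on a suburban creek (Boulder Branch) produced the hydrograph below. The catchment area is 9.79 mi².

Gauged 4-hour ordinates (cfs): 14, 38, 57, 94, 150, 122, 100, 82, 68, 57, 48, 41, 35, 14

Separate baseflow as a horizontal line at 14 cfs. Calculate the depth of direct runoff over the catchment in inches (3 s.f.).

Direct runoff: 0.0, 24.0, 43.0, 80.0, 136.0, 108.0, 86.0, 68.0, 54.0, 43.0, 34.0, 27.0, 21.0, 0.0 cfs; ΣQ_DR = 724.0 cfs.
V = ΣQ_DR · Δt = 724.0 × 14400 s = 1.043 × 10^7 ft³.
Over A = 9.79 mi², depth = V / A = 0.458 in.

d ≈ 0.458 in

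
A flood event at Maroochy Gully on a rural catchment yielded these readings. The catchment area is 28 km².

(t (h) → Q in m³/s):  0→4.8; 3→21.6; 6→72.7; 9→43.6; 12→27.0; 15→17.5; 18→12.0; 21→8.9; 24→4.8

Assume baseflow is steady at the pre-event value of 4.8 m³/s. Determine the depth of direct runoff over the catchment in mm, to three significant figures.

d ≈ 65.5 mm

Direct runoff: 0.0, 16.8, 67.9, 38.8, 22.2, 12.7, 7.2, 4.1, 0.0 m³/s; ΣQ_DR = 169.7 m³/s.
V = ΣQ_DR · Δt = 169.7 × 10800 s = 1.833 × 10^6 m³.
Over A = 28 km², depth = V / A = 65.5 mm.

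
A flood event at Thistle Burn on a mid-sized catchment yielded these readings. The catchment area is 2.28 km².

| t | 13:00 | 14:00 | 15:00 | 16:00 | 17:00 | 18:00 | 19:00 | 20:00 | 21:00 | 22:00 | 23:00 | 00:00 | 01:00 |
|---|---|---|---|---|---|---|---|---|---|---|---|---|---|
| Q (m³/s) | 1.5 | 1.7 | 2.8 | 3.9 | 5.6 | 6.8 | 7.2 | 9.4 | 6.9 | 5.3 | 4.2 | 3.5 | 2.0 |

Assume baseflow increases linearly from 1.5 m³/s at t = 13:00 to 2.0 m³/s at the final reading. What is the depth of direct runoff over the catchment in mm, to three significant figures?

d ≈ 60.1 mm

Direct runoff: 0.00, 0.16, 1.22, 2.27, 3.93, 5.09, 5.45, 7.61, 5.07, 3.42, 2.28, 1.54, 0.00 m³/s; ΣQ_DR = 38.05 m³/s.
V = ΣQ_DR · Δt = 38.05 × 3600 s = 1.370 × 10^5 m³.
Over A = 2.28 km², depth = V / A = 60.1 mm.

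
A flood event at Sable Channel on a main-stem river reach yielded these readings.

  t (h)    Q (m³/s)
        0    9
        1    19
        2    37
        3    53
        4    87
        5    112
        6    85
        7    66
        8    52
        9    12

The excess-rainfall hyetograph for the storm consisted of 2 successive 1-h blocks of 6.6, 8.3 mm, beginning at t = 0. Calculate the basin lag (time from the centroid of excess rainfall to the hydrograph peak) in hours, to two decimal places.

Centroid of excess rainfall: t_c = Σ P_i·t̄_i / ΣP_i = 1.0570 h (block centres at 0.5, 1.5 h).
Hydrograph peak occurs at t = 5 h, so basin lag t_L = 5 − 1.0570 = 3.94 h.

t_L ≈ 3.94 h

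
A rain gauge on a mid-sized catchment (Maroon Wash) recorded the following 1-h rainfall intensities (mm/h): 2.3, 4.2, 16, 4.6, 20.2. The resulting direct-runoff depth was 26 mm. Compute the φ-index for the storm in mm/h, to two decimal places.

φ ≈ 5.10 mm/h

Only the 2 blocks with intensity above φ contribute runoff: 16, 20.2 mm/h.
Σ(I−φ)·Δt = d  ⇒  (16+20.2 − 2φ)·1 = 26
φ = (36.20 − 26/1) / 2 = 5.10 mm/h.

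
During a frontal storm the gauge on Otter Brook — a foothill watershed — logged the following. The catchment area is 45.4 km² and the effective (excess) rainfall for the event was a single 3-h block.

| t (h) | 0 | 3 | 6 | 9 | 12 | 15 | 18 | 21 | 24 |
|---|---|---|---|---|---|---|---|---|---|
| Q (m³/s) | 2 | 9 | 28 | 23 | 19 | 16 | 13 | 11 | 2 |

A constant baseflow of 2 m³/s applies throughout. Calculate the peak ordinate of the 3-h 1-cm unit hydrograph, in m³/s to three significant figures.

U_p ≈ 10.4 m³/s

Direct runoff: 0.0, 7.0, 26.0, 21.0, 17.0, 14.0, 11.0, 9.0, 0.0 m³/s; ΣQ_DR = 105.0 m³/s, peak = 26.0 m³/s.
Runoff depth d = ΣQ_DR·Δt / A = 105.0 × 10800 / (45.4 km²) = 24.98 mm.
The 1-cm UH is the DRH scaled by (10 mm)/d, so U_p = 26.0 × 10/24.98 = 10.4 m³/s.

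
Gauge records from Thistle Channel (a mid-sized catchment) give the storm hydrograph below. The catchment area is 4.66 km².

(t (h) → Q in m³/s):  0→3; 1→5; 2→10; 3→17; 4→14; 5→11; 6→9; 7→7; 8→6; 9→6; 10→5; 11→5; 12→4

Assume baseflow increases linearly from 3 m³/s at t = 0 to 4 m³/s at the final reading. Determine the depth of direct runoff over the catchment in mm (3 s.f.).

Direct runoff: 0.00, 1.92, 6.83, 13.75, 10.67, 7.58, 5.50, 3.42, 2.33, 2.25, 1.17, 1.08, 0.00 m³/s; ΣQ_DR = 56.50 m³/s.
V = ΣQ_DR · Δt = 56.50 × 3600 s = 2.034 × 10^5 m³.
Over A = 4.66 km², depth = V / A = 43.6 mm.

d ≈ 43.6 mm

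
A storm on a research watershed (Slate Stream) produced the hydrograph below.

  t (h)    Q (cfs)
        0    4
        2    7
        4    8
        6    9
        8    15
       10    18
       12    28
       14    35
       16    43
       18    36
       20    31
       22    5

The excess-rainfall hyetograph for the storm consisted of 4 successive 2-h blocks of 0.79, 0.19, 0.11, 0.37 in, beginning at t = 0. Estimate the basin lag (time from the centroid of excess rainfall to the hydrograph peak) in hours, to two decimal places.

t_L ≈ 12.92 h

Centroid of excess rainfall: t_c = Σ P_i·t̄_i / ΣP_i = 3.0822 h (block centres at 1, 3, 5, 7 h).
Hydrograph peak occurs at t = 16 h, so basin lag t_L = 16 − 3.0822 = 12.92 h.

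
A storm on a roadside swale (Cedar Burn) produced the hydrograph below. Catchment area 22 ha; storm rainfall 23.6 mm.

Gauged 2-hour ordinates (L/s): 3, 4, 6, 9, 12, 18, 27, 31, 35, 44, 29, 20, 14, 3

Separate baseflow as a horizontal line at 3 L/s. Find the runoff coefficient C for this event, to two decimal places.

ΣQ_DR = 213.0 L/s; V = ΣQ_DR·Δt = 1.534 × 10^6 L.
Runoff depth d = V / A = 6.971 mm.
C = d / P = 6.971 / 23.6 = 0.30.

C ≈ 0.30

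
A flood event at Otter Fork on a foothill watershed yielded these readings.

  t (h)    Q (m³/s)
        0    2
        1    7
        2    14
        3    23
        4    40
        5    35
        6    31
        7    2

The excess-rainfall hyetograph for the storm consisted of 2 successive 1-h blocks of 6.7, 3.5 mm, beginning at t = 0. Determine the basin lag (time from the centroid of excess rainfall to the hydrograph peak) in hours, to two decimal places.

Centroid of excess rainfall: t_c = Σ P_i·t̄_i / ΣP_i = 0.8431 h (block centres at 0.5, 1.5 h).
Hydrograph peak occurs at t = 4 h, so basin lag t_L = 4 − 0.8431 = 3.16 h.

t_L ≈ 3.16 h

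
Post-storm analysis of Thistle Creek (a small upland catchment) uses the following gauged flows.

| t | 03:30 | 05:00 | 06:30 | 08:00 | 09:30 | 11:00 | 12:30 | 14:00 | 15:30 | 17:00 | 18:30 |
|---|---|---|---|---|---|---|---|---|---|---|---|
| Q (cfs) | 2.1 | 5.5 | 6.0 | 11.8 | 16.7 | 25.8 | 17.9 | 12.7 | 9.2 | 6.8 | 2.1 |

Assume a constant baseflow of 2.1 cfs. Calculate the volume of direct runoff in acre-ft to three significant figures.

V ≈ 11.6 acre-ft

Direct-runoff ordinates (Q − Q_b): 0.0, 3.4, 3.9, 9.7, 14.6, 23.7, 15.8, 10.6, 7.1, 4.7, 0.0 cfs.
ΣQ_DR = 93.50 cfs.
With Δt = 1.5 h = 5400 s, V = ΣQ_DR · Δt = 93.50 × 5400 = 5.05 × 10^5 ft³ = 11.6 acre-ft.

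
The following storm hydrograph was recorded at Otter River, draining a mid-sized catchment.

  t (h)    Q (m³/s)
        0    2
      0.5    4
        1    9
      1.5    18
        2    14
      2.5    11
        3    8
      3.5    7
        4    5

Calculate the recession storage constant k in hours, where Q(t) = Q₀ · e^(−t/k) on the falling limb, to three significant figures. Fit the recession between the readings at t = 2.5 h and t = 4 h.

On the falling limb, Q drops from 11 to 5 m³/s between t = 2.5 h and t = 4 h (Δt = 1.5 h).
k = −Δt / ln(Q₂/Q₁) = −1.5 / ln(5/11) = 1.90 h.

k ≈ 1.90 h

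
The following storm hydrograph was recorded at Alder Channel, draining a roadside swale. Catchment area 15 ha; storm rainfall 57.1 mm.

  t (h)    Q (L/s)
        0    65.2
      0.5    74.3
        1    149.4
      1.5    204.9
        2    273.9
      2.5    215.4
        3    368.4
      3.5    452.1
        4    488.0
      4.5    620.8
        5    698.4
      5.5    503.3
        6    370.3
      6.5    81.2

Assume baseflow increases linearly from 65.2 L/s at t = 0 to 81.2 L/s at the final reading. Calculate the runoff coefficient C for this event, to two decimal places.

C ≈ 0.74

ΣQ_DR = 3541 L/s; V = ΣQ_DR·Δt = 6.373 × 10^6 L.
Runoff depth d = V / A = 42.49 mm.
C = d / P = 42.49 / 57.1 = 0.74.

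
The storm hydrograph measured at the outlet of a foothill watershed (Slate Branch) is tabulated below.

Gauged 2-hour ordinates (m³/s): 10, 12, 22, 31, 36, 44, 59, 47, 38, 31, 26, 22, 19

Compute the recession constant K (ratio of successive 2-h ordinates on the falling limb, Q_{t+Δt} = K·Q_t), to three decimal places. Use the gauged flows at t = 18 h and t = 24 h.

Using the recession-limb readings at t = 18 h and t = 24 h: Q falls from 31 to 19 m³/s over 3 intervals.
K = (Q₂/Q₁)^(1/3) = (19/31)^(1/3) = 0.849.

K ≈ 0.849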